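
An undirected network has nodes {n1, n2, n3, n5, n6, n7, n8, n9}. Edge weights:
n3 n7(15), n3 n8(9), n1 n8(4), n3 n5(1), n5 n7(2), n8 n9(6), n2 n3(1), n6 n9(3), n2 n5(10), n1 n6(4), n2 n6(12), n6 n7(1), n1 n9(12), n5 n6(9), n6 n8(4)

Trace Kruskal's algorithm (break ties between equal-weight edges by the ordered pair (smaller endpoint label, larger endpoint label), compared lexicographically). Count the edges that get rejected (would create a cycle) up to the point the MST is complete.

Kruskal: consider edges lightest-first.
n2 n3 (1): add — endpoints in different components.
n3 n5 (1): add — endpoints in different components.
n6 n7 (1): add — endpoints in different components.
n5 n7 (2): add — endpoints in different components.
n6 n9 (3): add — endpoints in different components.
n1 n6 (4): add — endpoints in different components.
n1 n8 (4): add — endpoints in different components.
Edges rejected before the tree was complete: 0.

0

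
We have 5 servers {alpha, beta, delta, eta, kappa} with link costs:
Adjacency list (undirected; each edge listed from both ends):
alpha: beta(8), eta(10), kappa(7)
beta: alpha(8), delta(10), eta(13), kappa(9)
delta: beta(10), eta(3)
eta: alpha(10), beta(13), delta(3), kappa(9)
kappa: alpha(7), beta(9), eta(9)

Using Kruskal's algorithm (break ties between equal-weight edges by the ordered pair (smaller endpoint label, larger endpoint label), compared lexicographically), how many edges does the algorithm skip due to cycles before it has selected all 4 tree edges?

1

Kruskal's algorithm — process edges by increasing weight (ties by edge label):
delta–eta (3): add. Components now {kappa} {alpha} {beta} {delta,eta}
alpha–kappa (7): add. Components now {alpha,kappa} {beta} {delta,eta}
alpha–beta (8): add. Components now {alpha,beta,kappa} {delta,eta}
beta–kappa (9): skip — kappa and beta already connected.
eta–kappa (9): add. Components now {alpha,beta,delta,eta,kappa}
Edges rejected before the tree was complete: 1.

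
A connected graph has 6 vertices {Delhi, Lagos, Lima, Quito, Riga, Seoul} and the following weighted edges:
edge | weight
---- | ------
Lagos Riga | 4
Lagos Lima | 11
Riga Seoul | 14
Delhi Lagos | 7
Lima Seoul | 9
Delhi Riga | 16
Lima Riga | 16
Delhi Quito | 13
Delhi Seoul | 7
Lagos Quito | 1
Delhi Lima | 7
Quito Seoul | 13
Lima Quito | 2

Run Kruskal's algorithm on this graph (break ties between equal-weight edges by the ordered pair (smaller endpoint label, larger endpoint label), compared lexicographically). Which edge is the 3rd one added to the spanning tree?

Lagos-Riga

Kruskal: consider edges lightest-first.
Lagos Quito (1): add. Components now {Seoul} {Lagos,Quito} {Lima} {Riga} {Delhi}
Lima Quito (2): add. Components now {Seoul} {Lagos,Lima,Quito} {Riga} {Delhi}
Lagos Riga (4): add. Components now {Seoul} {Lagos,Lima,Quito,Riga} {Delhi}
Delhi Lagos (7): add. Components now {Seoul} {Delhi,Lagos,Lima,Quito,Riga}
Delhi Lima (7): skip — Lima and Delhi already connected.
Delhi Seoul (7): add. Components now {Delhi,Lagos,Lima,Quito,Riga,Seoul}
The 3rd edge added is Lagos Riga.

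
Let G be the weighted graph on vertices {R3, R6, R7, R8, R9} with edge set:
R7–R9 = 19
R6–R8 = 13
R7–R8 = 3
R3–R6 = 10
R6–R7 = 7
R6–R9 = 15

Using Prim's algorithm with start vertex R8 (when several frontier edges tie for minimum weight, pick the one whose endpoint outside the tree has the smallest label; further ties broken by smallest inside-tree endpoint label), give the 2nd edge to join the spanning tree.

R6-R7

Prim's algorithm from R8:
Step 1: cheapest edge leaving the tree is R7–R8 (3); add R7.
Step 2: cheapest edge leaving the tree is R6–R7 (7); add R6.
Step 3: cheapest edge leaving the tree is R3–R6 (10); add R3.
Step 4: cheapest edge leaving the tree is R6–R9 (15); add R9.
The 2nd edge added is R6–R7.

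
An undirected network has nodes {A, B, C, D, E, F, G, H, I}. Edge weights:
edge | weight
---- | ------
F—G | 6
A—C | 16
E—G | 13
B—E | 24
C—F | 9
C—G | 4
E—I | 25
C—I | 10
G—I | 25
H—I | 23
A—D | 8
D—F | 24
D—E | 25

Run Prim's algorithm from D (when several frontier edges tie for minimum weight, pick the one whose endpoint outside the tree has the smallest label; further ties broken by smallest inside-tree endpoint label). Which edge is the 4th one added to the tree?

Prim, starting at D.
Step 1: cheapest edge leaving the tree is A—D (8); add A.
Step 2: cheapest edge leaving the tree is A—C (16); add C.
Step 3: cheapest edge leaving the tree is C—G (4); add G.
Step 4: cheapest edge leaving the tree is F—G (6); add F.
Step 5: cheapest edge leaving the tree is C—I (10); add I.
Step 6: cheapest edge leaving the tree is E—G (13); add E.
Step 7: cheapest edge leaving the tree is H—I (23); add H.
Step 8: cheapest edge leaving the tree is B—E (24); add B.
The 4th edge added is F—G.

F-G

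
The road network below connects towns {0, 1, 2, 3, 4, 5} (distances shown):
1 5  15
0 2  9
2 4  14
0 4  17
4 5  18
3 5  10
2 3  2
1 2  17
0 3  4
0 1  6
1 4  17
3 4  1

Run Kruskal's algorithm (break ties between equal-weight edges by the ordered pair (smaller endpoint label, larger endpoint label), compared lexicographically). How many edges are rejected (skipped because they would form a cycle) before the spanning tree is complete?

Kruskal's algorithm — process edges by increasing weight (ties by edge label):
3 4 (1): add — endpoints in different components.
2 3 (2): add — endpoints in different components.
0 3 (4): add — endpoints in different components.
0 1 (6): add — endpoints in different components.
0 2 (9): skip — 0 and 2 already connected.
3 5 (10): add — endpoints in different components.
Edges rejected before the tree was complete: 1.

1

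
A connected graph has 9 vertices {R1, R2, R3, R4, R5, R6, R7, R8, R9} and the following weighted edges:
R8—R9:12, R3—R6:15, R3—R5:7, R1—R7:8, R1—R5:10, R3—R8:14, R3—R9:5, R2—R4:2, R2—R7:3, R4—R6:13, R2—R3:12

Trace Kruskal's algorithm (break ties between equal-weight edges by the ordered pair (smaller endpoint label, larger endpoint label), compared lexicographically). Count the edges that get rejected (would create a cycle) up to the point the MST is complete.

Kruskal's algorithm — process edges by increasing weight (ties by edge label):
R2—R4 (2): add — endpoints in different components.
R2—R7 (3): add — endpoints in different components.
R3—R9 (5): add — endpoints in different components.
R3—R5 (7): add — endpoints in different components.
R1—R7 (8): add — endpoints in different components.
R1—R5 (10): add — endpoints in different components.
R2—R3 (12): skip — R2 and R3 already connected.
R8—R9 (12): add — endpoints in different components.
R4—R6 (13): add — endpoints in different components.
Edges rejected before the tree was complete: 1.

1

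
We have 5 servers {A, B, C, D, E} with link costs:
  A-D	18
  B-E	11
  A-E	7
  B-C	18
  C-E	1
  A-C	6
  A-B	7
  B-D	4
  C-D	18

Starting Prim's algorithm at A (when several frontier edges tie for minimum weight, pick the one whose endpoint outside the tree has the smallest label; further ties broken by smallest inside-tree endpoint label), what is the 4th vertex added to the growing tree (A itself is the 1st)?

B

Prim's algorithm from A:
Step 1: frontier [A-C 6, A-B 7, A-E 7, A-D 18] → take A-C (6); add C.
Step 2: frontier [A-B 7, A-E 7, A-D 18, C-E 1, B-C 18, C-D 18] → take C-E (1); add E.
Step 3: frontier [A-B 7, A-D 18, B-C 18, C-D 18, B-E 11] → take A-B (7); add B.
Step 4: frontier [A-D 18, B-D 4, C-D 18] → take B-D (4); add D.
Vertex order: A, C, E, B, D. The 4th vertex is B.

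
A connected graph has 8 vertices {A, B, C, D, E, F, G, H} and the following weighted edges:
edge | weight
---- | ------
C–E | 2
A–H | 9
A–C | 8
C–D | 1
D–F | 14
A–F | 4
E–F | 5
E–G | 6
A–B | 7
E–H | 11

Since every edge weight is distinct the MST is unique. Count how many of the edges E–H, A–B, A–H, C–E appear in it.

3

Kruskal: consider edges lightest-first.
C–D (1): add — endpoints in different components.
C–E (2): add — endpoints in different components.
A–F (4): add — endpoints in different components.
E–F (5): add — endpoints in different components.
E–G (6): add — endpoints in different components.
A–B (7): add — endpoints in different components.
A–C (8): skip — A and C already connected.
A–H (9): add — endpoints in different components.
MST edge set: {C–D, C–E, A–F, E–F, E–G, A–B, A–H}.
Of the listed edges, {A–B, A–H, C–E} are in the MST → 3.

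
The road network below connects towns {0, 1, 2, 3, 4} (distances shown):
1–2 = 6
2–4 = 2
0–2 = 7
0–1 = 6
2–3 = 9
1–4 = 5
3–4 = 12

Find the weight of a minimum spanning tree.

22

Prim's algorithm from 4:
Step 1: frontier [2–4 2, 1–4 5, 3–4 12] → take 2–4 (2); add 2.
Step 2: frontier [1–2 6, 0–2 7, 2–3 9, 1–4 5, 3–4 12] → take 1–4 (5); add 1.
Step 3: frontier [0–1 6, 0–2 7, 2–3 9, 3–4 12] → take 0–1 (6); add 0.
Step 4: frontier [2–3 9, 3–4 12] → take 2–3 (9); add 3.
MST edges: 2–4, 1–4, 0–1, 2–3; total weight 2+5+6+9 = 22.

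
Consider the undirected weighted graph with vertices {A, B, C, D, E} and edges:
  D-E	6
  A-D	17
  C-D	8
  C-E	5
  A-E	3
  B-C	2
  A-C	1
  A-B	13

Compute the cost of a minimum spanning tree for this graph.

Prim's algorithm from A:
Step 1: cheapest edge leaving the tree is A-C (1); add C.
Step 2: cheapest edge leaving the tree is B-C (2); add B.
Step 3: cheapest edge leaving the tree is A-E (3); add E.
Step 4: cheapest edge leaving the tree is D-E (6); add D.
MST edges: A-C, B-C, A-E, D-E; total weight 1+2+3+6 = 12.

12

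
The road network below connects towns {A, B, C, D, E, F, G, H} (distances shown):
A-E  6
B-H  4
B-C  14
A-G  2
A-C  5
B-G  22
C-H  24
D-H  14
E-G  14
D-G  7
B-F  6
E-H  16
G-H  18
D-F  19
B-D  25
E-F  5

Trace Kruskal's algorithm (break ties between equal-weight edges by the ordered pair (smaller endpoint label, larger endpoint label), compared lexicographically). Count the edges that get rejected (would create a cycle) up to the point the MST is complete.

Kruskal's algorithm — process edges by increasing weight (ties by edge label):
A-G (2): add — endpoints in different components.
B-H (4): add — endpoints in different components.
A-C (5): add — endpoints in different components.
E-F (5): add — endpoints in different components.
A-E (6): add — endpoints in different components.
B-F (6): add — endpoints in different components.
D-G (7): add — endpoints in different components.
Edges rejected before the tree was complete: 0.

0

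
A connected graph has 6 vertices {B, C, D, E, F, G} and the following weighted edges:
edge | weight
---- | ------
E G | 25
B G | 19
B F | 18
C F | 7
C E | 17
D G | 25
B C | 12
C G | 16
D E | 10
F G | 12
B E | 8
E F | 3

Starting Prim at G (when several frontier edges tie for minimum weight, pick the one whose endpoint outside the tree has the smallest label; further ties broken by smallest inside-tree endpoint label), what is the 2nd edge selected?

E-F

Prim, starting at G.
Step 1: frontier [F G 12, C G 16, B G 19, D G 25, E G 25] → take F G (12); add F.
Step 2: frontier [E F 3, C F 7, B F 18, C G 16, B G 19, D G 25, E G 25] → take E F (3); add E.
Step 3: frontier [B E 8, D E 10, C E 17, C F 7, B F 18, C G 16, B G 19, D G 25] → take C F (7); add C.
Step 4: frontier [B C 12, B E 8, D E 10, B F 18, B G 19, D G 25] → take B E (8); add B.
Step 5: frontier [D E 10, D G 25] → take D E (10); add D.
The 2nd edge added is E F.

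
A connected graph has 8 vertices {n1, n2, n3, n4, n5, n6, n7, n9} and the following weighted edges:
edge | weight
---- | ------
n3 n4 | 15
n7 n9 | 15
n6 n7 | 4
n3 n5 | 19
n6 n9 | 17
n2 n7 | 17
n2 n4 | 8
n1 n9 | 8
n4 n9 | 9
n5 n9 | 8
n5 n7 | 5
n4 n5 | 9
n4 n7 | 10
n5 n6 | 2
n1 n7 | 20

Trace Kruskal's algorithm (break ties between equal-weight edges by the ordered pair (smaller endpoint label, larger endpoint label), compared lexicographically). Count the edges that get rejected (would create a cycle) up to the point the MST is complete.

3

Kruskal's algorithm — process edges by increasing weight (ties by edge label):
n5 n6 (2): add — endpoints in different components.
n6 n7 (4): add — endpoints in different components.
n5 n7 (5): skip — n5 and n7 already connected.
n1 n9 (8): add — endpoints in different components.
n2 n4 (8): add — endpoints in different components.
n5 n9 (8): add — endpoints in different components.
n4 n5 (9): add — endpoints in different components.
n4 n9 (9): skip — n4 and n9 already connected.
n4 n7 (10): skip — n4 and n7 already connected.
n3 n4 (15): add — endpoints in different components.
Edges rejected before the tree was complete: 3.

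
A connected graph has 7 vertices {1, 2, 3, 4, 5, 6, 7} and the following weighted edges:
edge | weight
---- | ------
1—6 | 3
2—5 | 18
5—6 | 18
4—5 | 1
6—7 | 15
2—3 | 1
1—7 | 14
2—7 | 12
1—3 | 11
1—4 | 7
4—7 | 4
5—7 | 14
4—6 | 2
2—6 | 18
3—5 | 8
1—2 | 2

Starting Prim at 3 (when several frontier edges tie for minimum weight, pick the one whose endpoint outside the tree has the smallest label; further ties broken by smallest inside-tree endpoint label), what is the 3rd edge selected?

Grow the tree from 3 using Prim:
Step 1: cheapest edge leaving the tree is 2—3 (1); add 2.
Step 2: cheapest edge leaving the tree is 1—2 (2); add 1.
Step 3: cheapest edge leaving the tree is 1—6 (3); add 6.
Step 4: cheapest edge leaving the tree is 4—6 (2); add 4.
Step 5: cheapest edge leaving the tree is 4—5 (1); add 5.
Step 6: cheapest edge leaving the tree is 4—7 (4); add 7.
The 3rd edge added is 1—6.

1-6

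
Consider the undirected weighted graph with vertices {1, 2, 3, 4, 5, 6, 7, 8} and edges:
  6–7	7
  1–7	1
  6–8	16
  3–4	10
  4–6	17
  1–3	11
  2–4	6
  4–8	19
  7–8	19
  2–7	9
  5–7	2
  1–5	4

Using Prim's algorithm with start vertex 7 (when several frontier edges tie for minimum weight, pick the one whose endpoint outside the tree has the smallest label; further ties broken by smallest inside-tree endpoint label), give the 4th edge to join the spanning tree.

Prim, starting at 7.
Step 1: cheapest edge leaving the tree is 1–7 (1); add 1.
Step 2: cheapest edge leaving the tree is 5–7 (2); add 5.
Step 3: cheapest edge leaving the tree is 6–7 (7); add 6.
Step 4: cheapest edge leaving the tree is 2–7 (9); add 2.
Step 5: cheapest edge leaving the tree is 2–4 (6); add 4.
Step 6: cheapest edge leaving the tree is 3–4 (10); add 3.
Step 7: cheapest edge leaving the tree is 6–8 (16); add 8.
The 4th edge added is 2–7.

2-7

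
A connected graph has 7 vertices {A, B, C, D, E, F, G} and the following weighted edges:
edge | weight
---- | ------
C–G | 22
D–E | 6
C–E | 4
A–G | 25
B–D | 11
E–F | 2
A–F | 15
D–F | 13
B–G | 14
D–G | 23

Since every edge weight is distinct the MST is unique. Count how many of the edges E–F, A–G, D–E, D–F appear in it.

Sort edges by weight, then run Kruskal:
E–F (2): add — endpoints in different components.
C–E (4): add — endpoints in different components.
D–E (6): add — endpoints in different components.
B–D (11): add — endpoints in different components.
D–F (13): skip — D and F already connected.
B–G (14): add — endpoints in different components.
A–F (15): add — endpoints in different components.
MST edge set: {E–F, C–E, D–E, B–D, B–G, A–F}.
Of the listed edges, {E–F, D–E} are in the MST → 2.

2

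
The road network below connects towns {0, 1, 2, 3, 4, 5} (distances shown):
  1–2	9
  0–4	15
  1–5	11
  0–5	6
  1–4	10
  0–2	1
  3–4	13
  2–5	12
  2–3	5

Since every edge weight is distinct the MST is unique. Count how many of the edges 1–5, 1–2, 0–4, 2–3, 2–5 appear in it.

2

Kruskal: consider edges lightest-first.
0–2 (1): add — endpoints in different components.
2–3 (5): add — endpoints in different components.
0–5 (6): add — endpoints in different components.
1–2 (9): add — endpoints in different components.
1–4 (10): add — endpoints in different components.
MST edge set: {0–2, 2–3, 0–5, 1–2, 1–4}.
Of the listed edges, {1–2, 2–3} are in the MST → 2.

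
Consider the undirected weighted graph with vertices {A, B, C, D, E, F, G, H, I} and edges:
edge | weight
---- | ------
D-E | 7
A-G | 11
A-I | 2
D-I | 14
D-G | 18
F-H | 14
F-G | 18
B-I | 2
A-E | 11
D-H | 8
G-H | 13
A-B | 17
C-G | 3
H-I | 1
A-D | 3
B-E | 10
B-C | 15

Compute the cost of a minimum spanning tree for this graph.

Kruskal: consider edges lightest-first.
H-I (1): add — endpoints in different components.
A-I (2): add — endpoints in different components.
B-I (2): add — endpoints in different components.
A-D (3): add — endpoints in different components.
C-G (3): add — endpoints in different components.
D-E (7): add — endpoints in different components.
D-H (8): skip — D and H already connected.
B-E (10): skip — B and E already connected.
A-E (11): skip — A and E already connected.
A-G (11): add — endpoints in different components.
G-H (13): skip — G and H already connected.
D-I (14): skip — D and I already connected.
F-H (14): add — endpoints in different components.
MST edges: H-I, A-I, B-I, A-D, C-G, D-E, A-G, F-H; total weight 1+2+2+3+3+7+11+14 = 43.

43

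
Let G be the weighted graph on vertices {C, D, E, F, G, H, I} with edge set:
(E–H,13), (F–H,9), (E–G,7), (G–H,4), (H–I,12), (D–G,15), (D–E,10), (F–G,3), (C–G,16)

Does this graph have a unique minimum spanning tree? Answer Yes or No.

Sort edges by weight, then run Kruskal:
F–G (3): add — endpoints in different components.
G–H (4): add — endpoints in different components.
E–G (7): add — endpoints in different components.
F–H (9): skip — F and H already connected.
D–E (10): add — endpoints in different components.
H–I (12): add — endpoints in different components.
E–H (13): skip — E and H already connected.
D–G (15): skip — D and G already connected.
C–G (16): add — endpoints in different components.
Every non-tree edge has weight strictly greater than the heaviest edge on the tree path between its endpoints, so the MST is unique.

Yes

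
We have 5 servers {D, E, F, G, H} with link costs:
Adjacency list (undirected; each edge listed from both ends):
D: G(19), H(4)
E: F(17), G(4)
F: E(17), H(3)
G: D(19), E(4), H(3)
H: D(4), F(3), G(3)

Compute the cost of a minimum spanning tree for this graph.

Prim, starting at H.
Step 1: frontier [F—H 3, G—H 3, D—H 4] → take F—H (3); add F.
Step 2: frontier [E—F 17, G—H 3, D—H 4] → take G—H (3); add G.
Step 3: frontier [E—F 17, E—G 4, D—G 19, D—H 4] → take D—H (4); add D.
Step 4: frontier [E—F 17, E—G 4] → take E—G (4); add E.
MST edges: F—H, G—H, D—H, E—G; total weight 3+3+4+4 = 14.

14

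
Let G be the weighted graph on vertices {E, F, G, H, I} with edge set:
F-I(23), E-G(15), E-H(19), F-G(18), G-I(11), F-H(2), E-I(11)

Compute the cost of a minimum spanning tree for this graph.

42

Kruskal: consider edges lightest-first.
F-H (2): add. Components now {E} {F,H} {G} {I}
E-I (11): add. Components now {E,I} {F,H} {G}
G-I (11): add. Components now {E,G,I} {F,H}
E-G (15): skip — E and G already connected.
F-G (18): add. Components now {E,F,G,H,I}
MST edges: F-H, E-I, G-I, F-G; total weight 2+11+11+18 = 42.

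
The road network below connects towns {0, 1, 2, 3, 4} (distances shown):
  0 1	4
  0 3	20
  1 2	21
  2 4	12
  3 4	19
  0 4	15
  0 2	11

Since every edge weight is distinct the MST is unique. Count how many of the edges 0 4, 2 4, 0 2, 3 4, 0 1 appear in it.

4

Kruskal: consider edges lightest-first.
0 1 (4): add — endpoints in different components.
0 2 (11): add — endpoints in different components.
2 4 (12): add — endpoints in different components.
0 4 (15): skip — 0 and 4 already connected.
3 4 (19): add — endpoints in different components.
MST edge set: {0 1, 0 2, 2 4, 3 4}.
Of the listed edges, {2 4, 0 2, 3 4, 0 1} are in the MST → 4.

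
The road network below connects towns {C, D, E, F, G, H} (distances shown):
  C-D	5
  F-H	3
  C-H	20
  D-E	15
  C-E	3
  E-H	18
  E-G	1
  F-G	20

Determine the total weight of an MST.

30

Kruskal: consider edges lightest-first.
E-G (1): add. Components now {C} {D} {E,G} {F} {H}
C-E (3): add. Components now {C,E,G} {D} {F} {H}
F-H (3): add. Components now {C,E,G} {D} {F,H}
C-D (5): add. Components now {C,D,E,G} {F,H}
D-E (15): skip — D and E already connected.
E-H (18): add. Components now {C,D,E,F,G,H}
MST edges: E-G, C-E, F-H, C-D, E-H; total weight 1+3+3+5+18 = 30.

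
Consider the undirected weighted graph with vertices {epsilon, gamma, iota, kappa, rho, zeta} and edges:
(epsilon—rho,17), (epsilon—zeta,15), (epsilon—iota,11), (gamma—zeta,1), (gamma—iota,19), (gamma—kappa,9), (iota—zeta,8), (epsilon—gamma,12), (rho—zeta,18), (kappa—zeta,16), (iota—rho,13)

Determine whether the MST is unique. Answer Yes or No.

Yes

Kruskal's algorithm — process edges by increasing weight (ties by edge label):
gamma—zeta (1): add. Components now {rho} {epsilon} {iota} {gamma,zeta} {kappa}
iota—zeta (8): add. Components now {rho} {epsilon} {gamma,iota,zeta} {kappa}
gamma—kappa (9): add. Components now {rho} {epsilon} {gamma,iota,kappa,zeta}
epsilon—iota (11): add. Components now {rho} {epsilon,gamma,iota,kappa,zeta}
epsilon—gamma (12): skip — epsilon and gamma already connected.
iota—rho (13): add. Components now {epsilon,gamma,iota,kappa,rho,zeta}
Every non-tree edge has weight strictly greater than the heaviest edge on the tree path between its endpoints, so the MST is unique.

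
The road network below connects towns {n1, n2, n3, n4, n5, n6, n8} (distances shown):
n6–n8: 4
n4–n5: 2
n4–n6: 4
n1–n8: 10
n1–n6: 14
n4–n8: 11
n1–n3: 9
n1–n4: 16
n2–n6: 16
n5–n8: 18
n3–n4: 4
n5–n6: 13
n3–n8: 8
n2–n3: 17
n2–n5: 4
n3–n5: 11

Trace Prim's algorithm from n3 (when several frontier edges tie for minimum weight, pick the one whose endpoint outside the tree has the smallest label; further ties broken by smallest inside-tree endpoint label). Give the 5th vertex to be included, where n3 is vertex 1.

n6

Prim, starting at n3.
Step 1: cheapest edge leaving the tree is n3–n4 (4); add n4.
Step 2: cheapest edge leaving the tree is n4–n5 (2); add n5.
Step 3: cheapest edge leaving the tree is n2–n5 (4); add n2.
Step 4: cheapest edge leaving the tree is n4–n6 (4); add n6.
Step 5: cheapest edge leaving the tree is n6–n8 (4); add n8.
Step 6: cheapest edge leaving the tree is n1–n3 (9); add n1.
Vertex order: n3, n4, n5, n2, n6, n8, n1. The 5th vertex is n6.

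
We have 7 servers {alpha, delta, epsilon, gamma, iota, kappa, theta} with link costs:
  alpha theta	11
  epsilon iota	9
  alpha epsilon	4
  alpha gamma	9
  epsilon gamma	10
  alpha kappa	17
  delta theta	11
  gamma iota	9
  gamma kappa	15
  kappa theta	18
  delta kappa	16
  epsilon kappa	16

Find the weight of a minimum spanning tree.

Grow the tree from kappa using Prim:
Step 1: cheapest edge leaving the tree is gamma kappa (15); add gamma.
Step 2: cheapest edge leaving the tree is alpha gamma (9); add alpha.
Step 3: cheapest edge leaving the tree is alpha epsilon (4); add epsilon.
Step 4: cheapest edge leaving the tree is epsilon iota (9); add iota.
Step 5: cheapest edge leaving the tree is alpha theta (11); add theta.
Step 6: cheapest edge leaving the tree is delta theta (11); add delta.
MST edges: gamma kappa, alpha gamma, alpha epsilon, epsilon iota, alpha theta, delta theta; total weight 15+9+4+9+11+11 = 59.

59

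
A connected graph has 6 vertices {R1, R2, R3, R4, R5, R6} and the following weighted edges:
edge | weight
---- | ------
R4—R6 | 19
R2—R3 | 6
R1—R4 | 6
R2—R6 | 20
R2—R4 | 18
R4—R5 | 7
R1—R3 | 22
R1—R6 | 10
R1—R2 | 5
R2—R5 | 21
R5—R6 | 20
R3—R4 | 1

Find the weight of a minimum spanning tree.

Kruskal: consider edges lightest-first.
R3—R4 (1): add. Components now {R3,R4} {R2} {R6} {R1} {R5}
R1—R2 (5): add. Components now {R3,R4} {R1,R2} {R6} {R5}
R1—R4 (6): add. Components now {R1,R2,R3,R4} {R6} {R5}
R2—R3 (6): skip — R3 and R2 already connected.
R4—R5 (7): add. Components now {R1,R2,R3,R4,R5} {R6}
R1—R6 (10): add. Components now {R1,R2,R3,R4,R5,R6}
MST edges: R3—R4, R1—R2, R1—R4, R4—R5, R1—R6; total weight 1+5+6+7+10 = 29.

29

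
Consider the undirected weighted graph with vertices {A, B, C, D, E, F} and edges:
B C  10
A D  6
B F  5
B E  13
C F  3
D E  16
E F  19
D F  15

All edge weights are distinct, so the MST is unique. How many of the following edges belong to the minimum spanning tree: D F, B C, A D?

2

Sort edges by weight, then run Kruskal:
C F (3): add — endpoints in different components.
B F (5): add — endpoints in different components.
A D (6): add — endpoints in different components.
B C (10): skip — B and C already connected.
B E (13): add — endpoints in different components.
D F (15): add — endpoints in different components.
MST edge set: {C F, B F, A D, B E, D F}.
Of the listed edges, {D F, A D} are in the MST → 2.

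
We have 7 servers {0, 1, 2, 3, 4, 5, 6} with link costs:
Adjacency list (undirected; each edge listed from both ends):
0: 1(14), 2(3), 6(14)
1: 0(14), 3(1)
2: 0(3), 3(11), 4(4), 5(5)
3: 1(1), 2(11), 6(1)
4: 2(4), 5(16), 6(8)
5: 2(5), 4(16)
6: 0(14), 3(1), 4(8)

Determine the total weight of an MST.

Prim's algorithm from 1:
Step 1: frontier [1 3 1, 0 1 14] → take 1 3 (1); add 3.
Step 2: frontier [0 1 14, 3 6 1, 2 3 11] → take 3 6 (1); add 6.
Step 3: frontier [0 1 14, 2 3 11, 4 6 8, 0 6 14] → take 4 6 (8); add 4.
Step 4: frontier [0 1 14, 2 3 11, 2 4 4, 4 5 16, 0 6 14] → take 2 4 (4); add 2.
Step 5: frontier [0 1 14, 0 2 3, 2 5 5, 4 5 16, 0 6 14] → take 0 2 (3); add 0.
Step 6: frontier [2 5 5, 4 5 16] → take 2 5 (5); add 5.
MST edges: 1 3, 3 6, 4 6, 2 4, 0 2, 2 5; total weight 1+1+8+4+3+5 = 22.

22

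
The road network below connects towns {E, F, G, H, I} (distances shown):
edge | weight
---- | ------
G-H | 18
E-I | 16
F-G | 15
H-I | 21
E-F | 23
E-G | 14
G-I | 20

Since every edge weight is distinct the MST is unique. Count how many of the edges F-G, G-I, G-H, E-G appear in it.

Kruskal: consider edges lightest-first.
E-G (14): add — endpoints in different components.
F-G (15): add — endpoints in different components.
E-I (16): add — endpoints in different components.
G-H (18): add — endpoints in different components.
MST edge set: {E-G, F-G, E-I, G-H}.
Of the listed edges, {F-G, G-H, E-G} are in the MST → 3.

3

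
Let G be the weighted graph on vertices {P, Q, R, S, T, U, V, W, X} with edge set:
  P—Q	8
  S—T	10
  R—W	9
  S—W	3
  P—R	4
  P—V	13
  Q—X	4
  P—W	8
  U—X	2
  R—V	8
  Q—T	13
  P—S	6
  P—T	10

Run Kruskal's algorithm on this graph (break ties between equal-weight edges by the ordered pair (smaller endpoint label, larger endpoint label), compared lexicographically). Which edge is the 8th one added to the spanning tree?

P-T

Kruskal's algorithm — process edges by increasing weight (ties by edge label):
U—X (2): add — endpoints in different components.
S—W (3): add — endpoints in different components.
P—R (4): add — endpoints in different components.
Q—X (4): add — endpoints in different components.
P—S (6): add — endpoints in different components.
P—Q (8): add — endpoints in different components.
P—W (8): skip — P and W already connected.
R—V (8): add — endpoints in different components.
R—W (9): skip — R and W already connected.
P—T (10): add — endpoints in different components.
The 8th edge added is P—T.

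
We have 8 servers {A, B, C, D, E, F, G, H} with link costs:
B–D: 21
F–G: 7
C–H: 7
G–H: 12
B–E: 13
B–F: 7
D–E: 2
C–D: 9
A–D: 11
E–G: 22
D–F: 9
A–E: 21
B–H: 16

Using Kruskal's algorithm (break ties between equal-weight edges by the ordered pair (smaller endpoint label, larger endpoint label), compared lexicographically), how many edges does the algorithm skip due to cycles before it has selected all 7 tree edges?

0

Kruskal's algorithm — process edges by increasing weight (ties by edge label):
D–E (2): add — endpoints in different components.
B–F (7): add — endpoints in different components.
C–H (7): add — endpoints in different components.
F–G (7): add — endpoints in different components.
C–D (9): add — endpoints in different components.
D–F (9): add — endpoints in different components.
A–D (11): add — endpoints in different components.
Edges rejected before the tree was complete: 0.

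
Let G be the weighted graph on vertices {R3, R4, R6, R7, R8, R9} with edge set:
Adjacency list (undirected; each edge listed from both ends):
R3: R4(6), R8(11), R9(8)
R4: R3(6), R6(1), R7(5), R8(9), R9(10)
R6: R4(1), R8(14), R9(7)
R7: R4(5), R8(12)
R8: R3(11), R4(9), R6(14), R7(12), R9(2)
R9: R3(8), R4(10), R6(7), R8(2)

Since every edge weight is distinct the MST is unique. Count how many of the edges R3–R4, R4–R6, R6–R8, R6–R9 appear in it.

Kruskal's algorithm — process edges by increasing weight (ties by edge label):
R4–R6 (1): add — endpoints in different components.
R8–R9 (2): add — endpoints in different components.
R4–R7 (5): add — endpoints in different components.
R3–R4 (6): add — endpoints in different components.
R6–R9 (7): add — endpoints in different components.
MST edge set: {R4–R6, R8–R9, R4–R7, R3–R4, R6–R9}.
Of the listed edges, {R3–R4, R4–R6, R6–R9} are in the MST → 3.

3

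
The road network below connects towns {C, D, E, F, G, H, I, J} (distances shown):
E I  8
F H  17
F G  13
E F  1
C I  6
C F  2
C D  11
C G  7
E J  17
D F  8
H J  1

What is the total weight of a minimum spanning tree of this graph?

42

Kruskal: consider edges lightest-first.
E F (1): add — endpoints in different components.
H J (1): add — endpoints in different components.
C F (2): add — endpoints in different components.
C I (6): add — endpoints in different components.
C G (7): add — endpoints in different components.
D F (8): add — endpoints in different components.
E I (8): skip — E and I already connected.
C D (11): skip — C and D already connected.
F G (13): skip — F and G already connected.
E J (17): add — endpoints in different components.
MST edges: E F, H J, C F, C I, C G, D F, E J; total weight 1+1+2+6+7+8+17 = 42.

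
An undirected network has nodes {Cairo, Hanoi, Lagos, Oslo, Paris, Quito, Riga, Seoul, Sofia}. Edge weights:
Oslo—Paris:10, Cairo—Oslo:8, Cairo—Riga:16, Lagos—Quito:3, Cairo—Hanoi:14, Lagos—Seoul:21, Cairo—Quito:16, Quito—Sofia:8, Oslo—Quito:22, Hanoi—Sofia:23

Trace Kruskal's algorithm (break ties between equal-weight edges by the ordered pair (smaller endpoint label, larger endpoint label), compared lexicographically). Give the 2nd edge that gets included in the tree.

Sort edges by weight, then run Kruskal:
Lagos—Quito (3): add — endpoints in different components.
Cairo—Oslo (8): add — endpoints in different components.
Quito—Sofia (8): add — endpoints in different components.
Oslo—Paris (10): add — endpoints in different components.
Cairo—Hanoi (14): add — endpoints in different components.
Cairo—Quito (16): add — endpoints in different components.
Cairo—Riga (16): add — endpoints in different components.
Lagos—Seoul (21): add — endpoints in different components.
The 2nd edge added is Cairo—Oslo.

Cairo-Oslo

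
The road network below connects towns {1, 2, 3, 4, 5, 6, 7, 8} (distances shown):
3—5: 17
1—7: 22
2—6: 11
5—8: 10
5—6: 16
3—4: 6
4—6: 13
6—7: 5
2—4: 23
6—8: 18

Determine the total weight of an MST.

83

Kruskal's algorithm — process edges by increasing weight (ties by edge label):
6—7 (5): add — endpoints in different components.
3—4 (6): add — endpoints in different components.
5—8 (10): add — endpoints in different components.
2—6 (11): add — endpoints in different components.
4—6 (13): add — endpoints in different components.
5—6 (16): add — endpoints in different components.
3—5 (17): skip — 3 and 5 already connected.
6—8 (18): skip — 6 and 8 already connected.
1—7 (22): add — endpoints in different components.
MST edges: 6—7, 3—4, 5—8, 2—6, 4—6, 5—6, 1—7; total weight 5+6+10+11+13+16+22 = 83.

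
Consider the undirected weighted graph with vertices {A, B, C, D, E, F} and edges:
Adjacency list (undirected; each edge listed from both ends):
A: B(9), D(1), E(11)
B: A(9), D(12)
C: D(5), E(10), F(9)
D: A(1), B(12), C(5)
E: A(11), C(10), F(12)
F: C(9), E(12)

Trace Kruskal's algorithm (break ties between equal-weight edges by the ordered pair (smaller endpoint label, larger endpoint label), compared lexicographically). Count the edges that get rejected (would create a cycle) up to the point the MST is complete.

Kruskal's algorithm — process edges by increasing weight (ties by edge label):
A—D (1): add. Components now {A,D} {B} {C} {E} {F}
C—D (5): add. Components now {A,C,D} {B} {E} {F}
A—B (9): add. Components now {A,B,C,D} {E} {F}
C—F (9): add. Components now {A,B,C,D,F} {E}
C—E (10): add. Components now {A,B,C,D,E,F}
Edges rejected before the tree was complete: 0.

0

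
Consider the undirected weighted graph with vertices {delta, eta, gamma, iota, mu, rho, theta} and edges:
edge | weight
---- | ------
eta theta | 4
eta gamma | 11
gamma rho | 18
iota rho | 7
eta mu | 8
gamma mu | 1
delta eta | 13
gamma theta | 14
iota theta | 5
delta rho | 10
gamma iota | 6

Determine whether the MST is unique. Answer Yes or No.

Kruskal: consider edges lightest-first.
gamma mu (1): add — endpoints in different components.
eta theta (4): add — endpoints in different components.
iota theta (5): add — endpoints in different components.
gamma iota (6): add — endpoints in different components.
iota rho (7): add — endpoints in different components.
eta mu (8): skip — mu and eta already connected.
delta rho (10): add — endpoints in different components.
Every non-tree edge has weight strictly greater than the heaviest edge on the tree path between its endpoints, so the MST is unique.

Yes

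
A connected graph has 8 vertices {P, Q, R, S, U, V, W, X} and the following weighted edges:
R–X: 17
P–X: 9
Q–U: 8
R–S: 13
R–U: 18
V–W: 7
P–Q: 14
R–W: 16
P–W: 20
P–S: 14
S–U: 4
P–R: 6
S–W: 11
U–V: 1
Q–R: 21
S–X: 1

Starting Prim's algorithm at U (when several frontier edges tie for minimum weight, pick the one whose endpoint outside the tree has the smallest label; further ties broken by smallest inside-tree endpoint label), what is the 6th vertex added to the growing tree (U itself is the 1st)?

Grow the tree from U using Prim:
Step 1: cheapest edge leaving the tree is U–V (1); add V.
Step 2: cheapest edge leaving the tree is S–U (4); add S.
Step 3: cheapest edge leaving the tree is S–X (1); add X.
Step 4: cheapest edge leaving the tree is V–W (7); add W.
Step 5: cheapest edge leaving the tree is Q–U (8); add Q.
Step 6: cheapest edge leaving the tree is P–X (9); add P.
Step 7: cheapest edge leaving the tree is P–R (6); add R.
Vertex order: U, V, S, X, W, Q, P, R. The 6th vertex is Q.

Q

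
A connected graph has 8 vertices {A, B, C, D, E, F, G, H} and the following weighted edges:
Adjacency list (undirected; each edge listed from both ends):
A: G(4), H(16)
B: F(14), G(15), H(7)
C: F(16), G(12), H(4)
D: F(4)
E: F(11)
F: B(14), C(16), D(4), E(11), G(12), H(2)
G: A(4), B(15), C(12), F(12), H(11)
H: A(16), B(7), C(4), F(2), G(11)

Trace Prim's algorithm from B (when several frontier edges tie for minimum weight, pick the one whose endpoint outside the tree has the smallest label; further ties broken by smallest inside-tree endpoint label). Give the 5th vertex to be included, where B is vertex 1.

D

Prim's algorithm from B:
Step 1: frontier [B H 7, B F 14, B G 15] → take B H (7); add H.
Step 2: frontier [B F 14, B G 15, F H 2, C H 4, G H 11, A H 16] → take F H (2); add F.
Step 3: frontier [B G 15, D F 4, E F 11, F G 12, C F 16, C H 4, G H 11, A H 16] → take C H (4); add C.
Step 4: frontier [B G 15, C G 12, D F 4, E F 11, F G 12, G H 11, A H 16] → take D F (4); add D.
Step 5: frontier [B G 15, C G 12, E F 11, F G 12, G H 11, A H 16] → take E F (11); add E.
Step 6: frontier [B G 15, C G 12, F G 12, G H 11, A H 16] → take G H (11); add G.
Step 7: frontier [A G 4, A H 16] → take A G (4); add A.
Vertex order: B, H, F, C, D, E, G, A. The 5th vertex is D.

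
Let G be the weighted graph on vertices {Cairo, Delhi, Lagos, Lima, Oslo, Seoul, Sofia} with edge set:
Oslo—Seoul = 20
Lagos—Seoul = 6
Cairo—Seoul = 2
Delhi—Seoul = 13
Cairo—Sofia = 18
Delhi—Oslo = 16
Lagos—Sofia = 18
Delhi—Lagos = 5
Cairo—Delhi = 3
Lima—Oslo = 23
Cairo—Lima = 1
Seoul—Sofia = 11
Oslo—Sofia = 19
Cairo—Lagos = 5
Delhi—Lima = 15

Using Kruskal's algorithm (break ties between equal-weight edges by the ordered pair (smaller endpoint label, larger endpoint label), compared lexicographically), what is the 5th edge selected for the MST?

Kruskal: consider edges lightest-first.
Cairo—Lima (1): add. Components now {Cairo,Lima} {Sofia} {Lagos} {Oslo} {Seoul} {Delhi}
Cairo—Seoul (2): add. Components now {Cairo,Lima,Seoul} {Sofia} {Lagos} {Oslo} {Delhi}
Cairo—Delhi (3): add. Components now {Cairo,Delhi,Lima,Seoul} {Sofia} {Lagos} {Oslo}
Cairo—Lagos (5): add. Components now {Cairo,Delhi,Lagos,Lima,Seoul} {Sofia} {Oslo}
Delhi—Lagos (5): skip — Lagos and Delhi already connected.
Lagos—Seoul (6): skip — Lagos and Seoul already connected.
Seoul—Sofia (11): add. Components now {Cairo,Delhi,Lagos,Lima,Seoul,Sofia} {Oslo}
Delhi—Seoul (13): skip — Seoul and Delhi already connected.
Delhi—Lima (15): skip — Lima and Delhi already connected.
Delhi—Oslo (16): add. Components now {Cairo,Delhi,Lagos,Lima,Oslo,Seoul,Sofia}
The 5th edge added is Seoul—Sofia.

Seoul-Sofia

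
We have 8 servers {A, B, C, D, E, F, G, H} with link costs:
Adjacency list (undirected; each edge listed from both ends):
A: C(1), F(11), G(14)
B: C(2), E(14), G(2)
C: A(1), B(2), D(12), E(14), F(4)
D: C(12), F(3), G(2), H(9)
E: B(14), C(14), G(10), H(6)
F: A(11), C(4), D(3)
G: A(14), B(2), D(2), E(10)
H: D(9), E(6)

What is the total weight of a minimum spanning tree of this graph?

25

Kruskal's algorithm — process edges by increasing weight (ties by edge label):
A C (1): add — endpoints in different components.
B C (2): add — endpoints in different components.
B G (2): add — endpoints in different components.
D G (2): add — endpoints in different components.
D F (3): add — endpoints in different components.
C F (4): skip — C and F already connected.
E H (6): add — endpoints in different components.
D H (9): add — endpoints in different components.
MST edges: A C, B C, B G, D G, D F, E H, D H; total weight 1+2+2+2+3+6+9 = 25.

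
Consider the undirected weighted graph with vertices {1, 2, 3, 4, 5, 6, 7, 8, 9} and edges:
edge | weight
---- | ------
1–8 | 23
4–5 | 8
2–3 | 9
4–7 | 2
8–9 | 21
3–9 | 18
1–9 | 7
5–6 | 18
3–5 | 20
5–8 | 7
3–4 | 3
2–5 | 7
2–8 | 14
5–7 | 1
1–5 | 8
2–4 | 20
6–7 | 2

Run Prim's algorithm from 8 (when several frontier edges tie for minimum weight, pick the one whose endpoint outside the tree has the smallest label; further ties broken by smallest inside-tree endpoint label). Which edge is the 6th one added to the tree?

Prim's algorithm from 8:
Step 1: cheapest edge leaving the tree is 5–8 (7); add 5.
Step 2: cheapest edge leaving the tree is 5–7 (1); add 7.
Step 3: cheapest edge leaving the tree is 4–7 (2); add 4.
Step 4: cheapest edge leaving the tree is 6–7 (2); add 6.
Step 5: cheapest edge leaving the tree is 3–4 (3); add 3.
Step 6: cheapest edge leaving the tree is 2–5 (7); add 2.
Step 7: cheapest edge leaving the tree is 1–5 (8); add 1.
Step 8: cheapest edge leaving the tree is 1–9 (7); add 9.
The 6th edge added is 2–5.

2-5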